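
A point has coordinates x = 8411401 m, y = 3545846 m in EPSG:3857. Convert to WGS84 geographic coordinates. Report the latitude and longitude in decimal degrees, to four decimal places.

lat 30.3285°, lon 75.5609°

R = 6378137 m. λ = x/R = 75.56090079°.
φ = 2·arctan(exp(y/R)) − 90° = 2·arctan(1.74357) − 90° = 30.32850210°.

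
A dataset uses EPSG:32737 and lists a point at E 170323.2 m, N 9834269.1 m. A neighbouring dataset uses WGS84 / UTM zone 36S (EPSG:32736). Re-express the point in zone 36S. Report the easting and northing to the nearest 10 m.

E 838050 m, N 9834260 m

UTM 37S → geographic: φ = -1.49739970°, λ = 36.03760038°.
UTM 36S (λ₀ = 33°) forward: E = 838053.465 m, N = 9834257.628 m.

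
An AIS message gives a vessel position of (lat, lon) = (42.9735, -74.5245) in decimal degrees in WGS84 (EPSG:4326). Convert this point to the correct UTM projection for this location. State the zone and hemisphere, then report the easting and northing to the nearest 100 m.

Longitude -74.5245° lies in the 6° band [-78°, -72°), giving zone 18; latitude is north of the equator, so 18N.
Zone 18 central meridian λ₀ = 6×18 − 183 = -75°; Δλ = +0.4755°.
Transverse Mercator on WGS84 with k₀ = 0.9996 gives E = 538773.905 m, N = 4757981.699 m.

Zone 18N: E 538800 m, N 4758000 m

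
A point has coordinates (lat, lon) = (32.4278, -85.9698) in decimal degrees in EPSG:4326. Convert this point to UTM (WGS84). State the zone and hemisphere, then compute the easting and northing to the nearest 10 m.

Longitude -85.9698° lies in the 6° band [-90°, -84°), giving zone 16; latitude is north of the equator, so 16N.
Zone 16 central meridian λ₀ = 6×16 − 183 = -87°; Δλ = +1.0302°.
Transverse Mercator on WGS84 with k₀ = 0.9996 gives E = 596855.611 m, N = 3588322.659 m.

Zone 16N: E 596860 m, N 3588320 m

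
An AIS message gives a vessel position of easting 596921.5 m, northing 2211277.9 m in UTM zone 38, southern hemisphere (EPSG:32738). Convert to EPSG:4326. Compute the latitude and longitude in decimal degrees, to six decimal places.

Zone 38S: λ₀ = 45°, k₀ = 0.9996, false easting 500000 m, false northing 10000000 m.
Meridian distance M = (N − FN)/k₀ = -7791838.8 m.
Inverse transverse Mercator on WGS84 gives φ = -70.18659967°, λ = 47.56270074°.

lat -70.186600°, lon 47.562701°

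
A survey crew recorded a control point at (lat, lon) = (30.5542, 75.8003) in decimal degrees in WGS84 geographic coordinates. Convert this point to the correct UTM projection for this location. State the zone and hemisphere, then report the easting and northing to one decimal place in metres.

Longitude 75.8003° lies in the 6° band [72°, 78°), giving zone 43; latitude is north of the equator, so 43N.
Zone 43 central meridian λ₀ = 6×43 − 183 = 75°; Δλ = +0.8003°.
Transverse Mercator on WGS84 with k₀ = 0.9996 gives E = 576755.811 m, N = 3380470.317 m.

Zone 43N: E 576755.8 m, N 3380470.3 m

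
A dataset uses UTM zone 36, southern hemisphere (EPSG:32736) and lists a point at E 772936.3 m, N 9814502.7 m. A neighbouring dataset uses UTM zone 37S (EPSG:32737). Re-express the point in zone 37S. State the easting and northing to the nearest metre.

UTM 36S → geographic: φ = -1.67670001°, λ = 35.45309966°.
UTM 37S (λ₀ = 39°) forward: E = 105233.165 m, N = 9814315.865 m.

E 105233 m, N 9814316 m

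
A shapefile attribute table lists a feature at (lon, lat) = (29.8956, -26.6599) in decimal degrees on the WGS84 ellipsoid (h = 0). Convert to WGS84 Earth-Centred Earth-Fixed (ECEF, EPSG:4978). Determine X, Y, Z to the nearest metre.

WGS84: a = 6378137 m, e² = 0.006694380; N(φ) = a/√(1−e²sin²φ) = 6382439.425 m.
X = (N+h)·cosφ·cosλ = 4944905.889 m; Y = (N+h)·cosφ·sinλ = 2842941.717 m; Z = (N(1−e²)+h)·sinφ = -2844588.871 m.

X 4944906 m, Y 2842942 m, Z -2844589 m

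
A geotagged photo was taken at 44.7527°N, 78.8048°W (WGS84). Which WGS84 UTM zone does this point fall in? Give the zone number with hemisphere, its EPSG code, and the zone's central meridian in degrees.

UTM zone = ⌊(λ + 180)/6⌋ + 1; -78.8048° ∈ [-84°, -78°) → zone 17.
Hemisphere: N (φ ≥ 0).
Central meridian λ₀ = 6×17 − 183 = -81°.
EPSG code: 32617.

Zone 17N (EPSG:32617), central meridian -81°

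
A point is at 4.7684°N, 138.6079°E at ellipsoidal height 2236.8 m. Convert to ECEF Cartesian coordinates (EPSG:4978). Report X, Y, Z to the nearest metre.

X -4770114 m, Y 4204252 m, Z 526852 m

WGS84: a = 6378137 m, e² = 0.006694380; N(φ) = a/√(1−e²sin²φ) = 6378284.532 m.
X = (N+h)·cosφ·cosλ = -4770114.043 m; Y = (N+h)·cosφ·sinλ = 4204252.457 m; Z = (N(1−e²)+h)·sinφ = 526852.050 m.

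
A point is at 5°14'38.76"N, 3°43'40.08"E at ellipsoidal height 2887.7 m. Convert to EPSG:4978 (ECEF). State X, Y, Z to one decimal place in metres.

WGS84: a = 6378137 m, e² = 0.006694380; N(φ) = a/√(1−e²sin²φ) = 6378315.351 m.
X = (N+h)·cosφ·cosλ = 6341048.631 m; Y = (N+h)·cosφ·sinλ = 413146.871 m; Z = (N(1−e²)+h)·sinφ = 579333.424 m.

X 6341048.6 m, Y 413146.9 m, Z 579333.4 m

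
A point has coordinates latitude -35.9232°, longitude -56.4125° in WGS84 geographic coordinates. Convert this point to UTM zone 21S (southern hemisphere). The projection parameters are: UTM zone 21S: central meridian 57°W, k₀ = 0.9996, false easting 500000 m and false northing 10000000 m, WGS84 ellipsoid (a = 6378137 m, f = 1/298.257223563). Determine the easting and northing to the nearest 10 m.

Zone 21 central meridian λ₀ = 6×21 − 183 = -57°; Δλ = +0.5875°.
Transverse Mercator on WGS84 with k₀ = 0.9996 gives E = 553001.562 m, N = 6024410.305 m.

E 553000 m, N 6024410 m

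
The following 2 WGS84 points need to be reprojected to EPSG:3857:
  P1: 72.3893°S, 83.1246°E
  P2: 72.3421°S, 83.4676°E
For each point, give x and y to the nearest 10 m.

Web Mercator: x = R·λ, y = R·ln tan(π/4+φ/2), R = 6378137 m.
P1 (-72.3893°, 83.1246°) → (9253388.144, -11894913.247) m.
P2 (-72.3421°, 83.4676°) → (9291570.730, -11877568.971) m.

P1: x 9253390 m, y -11894910 m; P2: x 9291570 m, y -11877570 m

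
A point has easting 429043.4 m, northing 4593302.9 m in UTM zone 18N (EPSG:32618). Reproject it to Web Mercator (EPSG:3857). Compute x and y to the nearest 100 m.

Unproject from UTM 18N (λ₀ = -75°) → φ = 41.48820011°, λ = -75.85000054°.
Web Mercator (R = 6378137 m): x = -8443583.437 m, y = 5084619.957 m.

x -8443600 m, y 5084600 m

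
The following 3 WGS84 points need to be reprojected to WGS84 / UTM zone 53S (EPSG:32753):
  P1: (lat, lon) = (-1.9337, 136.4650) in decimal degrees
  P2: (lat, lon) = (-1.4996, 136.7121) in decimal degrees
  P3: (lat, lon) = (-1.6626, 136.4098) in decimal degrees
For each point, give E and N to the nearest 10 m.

P1: E 662940 m, N 9786200 m; P2: E 690480 m, N 9834170 m; P3: E 656830 m, N 9816180 m

UTM zone 53S: λ₀ = 135°, k₀ = 0.9996.
P1 (-1.9337°, 136.4650°) → (662943.445, 9786196.931) m.
P2 (-1.4996°, 136.7121°) → (690477.552, 9834174.269) m.
P3 (-1.6626°, 136.4098°) → (656825.747, 9816176.240) m.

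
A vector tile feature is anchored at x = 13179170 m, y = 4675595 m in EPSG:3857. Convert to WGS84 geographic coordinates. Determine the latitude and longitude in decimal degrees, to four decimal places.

R = 6378137 m. λ = x/R = 118.39049843°.
φ = 2·arctan(exp(y/R)) − 90° = 2·arctan(2.08145) − 90° = 38.67759865°.

lat 38.6776°, lon 118.3905°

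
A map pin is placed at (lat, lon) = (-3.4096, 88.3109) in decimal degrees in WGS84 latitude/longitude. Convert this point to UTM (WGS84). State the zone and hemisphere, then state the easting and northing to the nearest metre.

Longitude 88.3109° lies in the 6° band [84°, 90°), giving zone 45; latitude is south of the equator, so 45S.
Zone 45 central meridian λ₀ = 6×45 − 183 = 87°; Δλ = +1.3109°.
Transverse Mercator on WGS84 with k₀ = 0.9996 gives E = 645626.565 m, N = 9623033.199 m.

Zone 45S: E 645627 m, N 9623033 m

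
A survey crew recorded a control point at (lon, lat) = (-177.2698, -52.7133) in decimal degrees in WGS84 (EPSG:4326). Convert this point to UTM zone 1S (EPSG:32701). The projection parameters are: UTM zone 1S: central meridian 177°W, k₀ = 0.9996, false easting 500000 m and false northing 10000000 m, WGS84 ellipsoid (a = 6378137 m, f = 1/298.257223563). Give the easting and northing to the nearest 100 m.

Zone 1 central meridian λ₀ = 6×1 − 183 = -177°; Δλ = -0.2698°.
Transverse Mercator on WGS84 with k₀ = 0.9996 gives E = 481773.929 m, N = 4159587.568 m.

E 481800 m, N 4159600 m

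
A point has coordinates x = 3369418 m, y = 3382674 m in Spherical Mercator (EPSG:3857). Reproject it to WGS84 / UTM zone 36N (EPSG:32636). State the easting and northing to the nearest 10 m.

E 233990 m, N 3217180 m

Web Mercator inverse (R = 6378137 m) → φ = 29.05520286°, λ = 30.26799688°.
UTM 36N forward: E = 233990.953 m, N = 3217183.134 m.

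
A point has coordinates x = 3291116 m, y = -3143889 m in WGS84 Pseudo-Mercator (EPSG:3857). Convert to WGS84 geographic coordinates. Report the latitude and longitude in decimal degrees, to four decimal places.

lat -27.1633°, lon 29.5646°

R = 6378137 m. λ = x/R = 29.56459805°.
φ = 2·arctan(exp(y/R)) − 90° = 2·arctan(0.61084) − 90° = -27.16330174°.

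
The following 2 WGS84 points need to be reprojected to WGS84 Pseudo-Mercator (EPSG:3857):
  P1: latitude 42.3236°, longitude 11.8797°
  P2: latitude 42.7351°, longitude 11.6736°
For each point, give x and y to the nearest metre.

P1: x 1322442 m, y 5209577 m; P2: x 1299499 m, y 5271738 m

Web Mercator: x = R·λ, y = R·ln tan(π/4+φ/2), R = 6378137 m.
P1 (42.3236°, 11.8797°) → (1322442.155, 5209577.087) m.
P2 (42.7351°, 11.6736°) → (1299499.208, 5271737.892) m.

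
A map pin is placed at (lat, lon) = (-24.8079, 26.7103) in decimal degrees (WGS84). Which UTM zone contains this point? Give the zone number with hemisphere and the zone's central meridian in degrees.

UTM zone = ⌊(λ + 180)/6⌋ + 1; 26.7103° ∈ [24°, 30°) → zone 35.
Hemisphere: S (φ < 0).
Central meridian λ₀ = 6×35 − 183 = 27°.

Zone 35S, central meridian 27°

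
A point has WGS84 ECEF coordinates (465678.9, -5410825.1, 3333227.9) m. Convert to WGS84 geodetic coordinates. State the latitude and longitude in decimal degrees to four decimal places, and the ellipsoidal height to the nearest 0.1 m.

lat 31.7118°, lon -85.0810°, h -114.3 m

λ = atan2(Y, X) = -85.08099980°; p = √(X²+Y²) = 5430827.3 m.
Bowring's method on WGS84 (a = 6378137 m, b = 6356752.314 m) gives φ = 31.71179984°, h = -114.325 m.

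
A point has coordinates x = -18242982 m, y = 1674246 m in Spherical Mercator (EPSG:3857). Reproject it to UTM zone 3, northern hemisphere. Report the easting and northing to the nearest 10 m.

E 620540 m, N 1644270 m

Web Mercator inverse (R = 6378137 m) → φ = 14.87020278°, λ = -163.87949559°.
UTM 3N forward: E = 620541.667 m, N = 1644272.441 m.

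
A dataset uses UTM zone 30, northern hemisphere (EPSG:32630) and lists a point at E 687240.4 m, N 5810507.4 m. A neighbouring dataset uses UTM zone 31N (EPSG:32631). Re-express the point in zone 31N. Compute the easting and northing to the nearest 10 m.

UTM 30N → geographic: φ = 52.41269973°, λ = -0.24690061°.
UTM 31N (λ₀ = 3°) forward: E = 279184.298 m, N = 5811901.766 m.

E 279180 m, N 5811900 m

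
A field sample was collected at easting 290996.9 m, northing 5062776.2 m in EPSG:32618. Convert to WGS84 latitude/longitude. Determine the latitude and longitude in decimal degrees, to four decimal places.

Zone 18N: λ₀ = -75°, k₀ = 0.9996, false easting 500000 m.
Meridian distance M = (N − FN)/k₀ = 5064802.1 m.
Inverse transverse Mercator on WGS84 gives φ = 45.68700011°, λ = -77.68409974°.

lat 45.6870°, lon -77.6841°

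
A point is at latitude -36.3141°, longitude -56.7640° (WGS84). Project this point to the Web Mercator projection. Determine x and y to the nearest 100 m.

Web Mercator is spherical with R = a = 6378137 m.
x = R·λ = 6378137 × -0.990718697 = -6318939.575 m.
y = R·ln tan(π/4 + φ/2) = 6378137 × -0.681065265 = -4343927.566 m.

x -6318900 m, y -4343900 m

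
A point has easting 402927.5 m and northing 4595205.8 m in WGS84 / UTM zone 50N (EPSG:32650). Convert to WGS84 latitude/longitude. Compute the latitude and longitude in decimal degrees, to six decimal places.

Zone 50N: λ₀ = 117°, k₀ = 0.9996, false easting 500000 m.
Meridian distance M = (N − FN)/k₀ = 4597044.6 m.
Inverse transverse Mercator on WGS84 gives φ = 41.50259981°, λ = 115.83689989°.

lat 41.502600°, lon 115.836900°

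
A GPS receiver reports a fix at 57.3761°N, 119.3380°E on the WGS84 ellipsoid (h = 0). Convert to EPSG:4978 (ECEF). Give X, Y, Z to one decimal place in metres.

X -1688791.0 m, Y 3004718.9 m, Z 5348596.2 m

WGS84: a = 6378137 m, e² = 0.006694380; N(φ) = a/√(1−e²sin²φ) = 6393334.888 m.
X = (N+h)·cosφ·cosλ = -1688790.970 m; Y = (N+h)·cosφ·sinλ = 3004718.928 m; Z = (N(1−e²)+h)·sinφ = 5348596.152 m.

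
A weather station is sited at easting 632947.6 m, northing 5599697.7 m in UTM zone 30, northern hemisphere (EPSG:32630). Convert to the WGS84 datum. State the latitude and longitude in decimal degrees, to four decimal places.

lat 50.5341°, lon -1.1240°

Zone 30N: λ₀ = -3°, k₀ = 0.9996, false easting 500000 m.
Meridian distance M = (N − FN)/k₀ = 5601938.5 m.
Inverse transverse Mercator on WGS84 gives φ = 50.53410024°, λ = -1.12399934°.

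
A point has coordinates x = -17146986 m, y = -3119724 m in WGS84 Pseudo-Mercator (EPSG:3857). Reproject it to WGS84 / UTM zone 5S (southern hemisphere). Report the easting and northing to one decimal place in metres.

Web Mercator inverse (R = 6378137 m) → φ = -26.96999884°, λ = -154.03399600°.
UTM 5S forward: E = 397381.379 m, N = 7016467.680 m.

E 397381.4 m, N 7016467.7 m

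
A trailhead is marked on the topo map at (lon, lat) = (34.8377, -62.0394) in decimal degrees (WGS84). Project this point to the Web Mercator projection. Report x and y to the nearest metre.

x 3878115 m, y -8868491 m

Web Mercator is spherical with R = a = 6378137 m.
x = R·λ = 6378137 × 0.608032569 = 3878115.024 m.
y = R·ln tan(π/4 + φ/2) = 6378137 × -1.390451670 = -8868491.241 m.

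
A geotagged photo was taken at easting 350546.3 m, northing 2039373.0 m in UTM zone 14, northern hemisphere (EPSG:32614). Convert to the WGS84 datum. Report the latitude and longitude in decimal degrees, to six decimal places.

lat 18.439300°, lon -100.415200°

Zone 14N: λ₀ = -99°, k₀ = 0.9996, false easting 500000 m.
Meridian distance M = (N − FN)/k₀ = 2040189.1 m.
Inverse transverse Mercator on WGS84 gives φ = 18.43930009°, λ = -100.41520028°.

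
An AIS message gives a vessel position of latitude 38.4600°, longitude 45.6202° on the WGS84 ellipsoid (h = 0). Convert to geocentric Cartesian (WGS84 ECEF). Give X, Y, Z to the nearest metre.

X 3497639 m, Y 3574191 m, Z 3945553 m

WGS84: a = 6378137 m, e² = 0.006694380; N(φ) = a/√(1−e²sin²φ) = 6386411.752 m.
X = (N+h)·cosφ·cosλ = 3497639.095 m; Y = (N+h)·cosφ·sinλ = 3574191.340 m; Z = (N(1−e²)+h)·sinφ = 3945553.475 m.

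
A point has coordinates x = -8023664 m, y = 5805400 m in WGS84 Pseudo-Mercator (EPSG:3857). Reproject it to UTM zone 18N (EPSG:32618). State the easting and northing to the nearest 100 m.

Web Mercator inverse (R = 6378137 m) → φ = 46.15610162°, λ = -72.07780006°.
UTM 18N forward: E = 725631.712 m, N = 5115543.301 m.

E 725600 m, N 5115500 m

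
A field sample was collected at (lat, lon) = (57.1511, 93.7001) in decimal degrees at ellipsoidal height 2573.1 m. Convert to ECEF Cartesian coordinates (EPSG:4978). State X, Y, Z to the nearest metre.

WGS84: a = 6378137 m, e² = 0.006694380; N(φ) = a/√(1−e²sin²φ) = 6393258.071 m.
X = (N+h)·cosφ·cosλ = -223885.484 m; Y = (N+h)·cosφ·sinλ = 3462029.676 m; Z = (N(1−e²)+h)·sinφ = 5337207.620 m.

X -223885 m, Y 3462030 m, Z 5337208 m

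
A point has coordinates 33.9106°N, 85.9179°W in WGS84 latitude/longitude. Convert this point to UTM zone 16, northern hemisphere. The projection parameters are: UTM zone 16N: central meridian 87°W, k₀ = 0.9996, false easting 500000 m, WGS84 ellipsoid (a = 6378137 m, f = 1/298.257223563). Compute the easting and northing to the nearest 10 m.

Zone 16 central meridian λ₀ = 6×16 − 183 = -87°; Δλ = +1.0821°.
Transverse Mercator on WGS84 with k₀ = 0.9996 gives E = 600036.417 m, N = 3752770.614 m.

E 600040 m, N 3752770 m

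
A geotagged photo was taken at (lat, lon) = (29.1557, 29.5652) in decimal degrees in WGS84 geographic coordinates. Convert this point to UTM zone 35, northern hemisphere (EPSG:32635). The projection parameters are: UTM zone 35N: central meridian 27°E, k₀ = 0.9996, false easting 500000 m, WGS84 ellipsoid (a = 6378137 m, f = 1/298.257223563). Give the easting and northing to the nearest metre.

E 749519 m, N 3227958 m

Zone 35 central meridian λ₀ = 6×35 − 183 = 27°; Δλ = +2.5652°.
Transverse Mercator on WGS84 with k₀ = 0.9996 gives E = 749519.066 m, N = 3227958.437 m.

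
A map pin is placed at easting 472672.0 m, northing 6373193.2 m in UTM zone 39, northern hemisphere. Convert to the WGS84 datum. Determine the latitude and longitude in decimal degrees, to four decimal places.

Zone 39N: λ₀ = 51°, k₀ = 0.9996, false easting 500000 m.
Meridian distance M = (N − FN)/k₀ = 6375743.5 m.
Inverse transverse Mercator on WGS84 gives φ = 57.50050001°, λ = 50.54399956°.

lat 57.5005°, lon 50.5440°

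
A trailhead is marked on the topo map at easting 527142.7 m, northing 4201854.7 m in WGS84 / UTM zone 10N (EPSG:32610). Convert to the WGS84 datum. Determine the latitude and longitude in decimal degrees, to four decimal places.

Zone 10N: λ₀ = -123°, k₀ = 0.9996, false easting 500000 m.
Meridian distance M = (N − FN)/k₀ = 4203536.1 m.
Inverse transverse Mercator on WGS84 gives φ = 37.96390012°, λ = -122.69100000°.

lat 37.9639°, lon -122.6910°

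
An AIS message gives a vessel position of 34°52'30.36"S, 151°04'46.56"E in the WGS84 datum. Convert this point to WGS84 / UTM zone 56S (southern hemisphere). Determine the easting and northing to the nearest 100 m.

E 324500 m, N 6139100 m

Zone 56 central meridian λ₀ = 6×56 − 183 = 153°; Δλ = -1.9204°.
Transverse Mercator on WGS84 with k₀ = 0.9996 gives E = 324482.989 m, N = 6139125.478 m.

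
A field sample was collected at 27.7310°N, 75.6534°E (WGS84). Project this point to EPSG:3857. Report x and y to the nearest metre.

Web Mercator is spherical with R = a = 6378137 m.
x = R·λ = 6378137 × 1.320400920 = 8421697.965 m.
y = R·ln tan(π/4 + φ/2) = 6378137 × 0.504081549 = 3215101.181 m.

x 8421698 m, y 3215101 m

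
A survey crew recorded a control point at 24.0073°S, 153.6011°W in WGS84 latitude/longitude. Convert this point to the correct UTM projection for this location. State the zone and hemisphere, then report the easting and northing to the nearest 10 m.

Longitude -153.6011° lies in the 6° band [-156°, -150°), giving zone 5; latitude is south of the equator, so 5S.
Zone 5 central meridian λ₀ = 6×5 − 183 = -153°; Δλ = -0.6011°.
Transverse Mercator on WGS84 with k₀ = 0.9996 gives E = 438864.167 m, N = 7344834.771 m.

Zone 5S: E 438860 m, N 7344830 m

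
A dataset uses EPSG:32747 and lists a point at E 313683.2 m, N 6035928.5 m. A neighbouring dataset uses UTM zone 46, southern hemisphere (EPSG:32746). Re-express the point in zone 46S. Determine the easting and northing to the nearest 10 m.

UTM 47S → geographic: φ = -35.80309979°, λ = 96.93800039°.
UTM 46S (λ₀ = 93°) forward: E = 855891.882 m, N = 6030728.901 m.

E 855890 m, N 6030730 m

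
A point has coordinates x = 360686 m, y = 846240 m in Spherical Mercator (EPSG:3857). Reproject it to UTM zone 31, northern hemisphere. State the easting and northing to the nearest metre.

E 526485 m, N 837841 m

Web Mercator inverse (R = 6378137 m) → φ = 7.57969755°, λ = 3.24009747°.
UTM 31N forward: E = 526485.012 m, N = 837840.548 m.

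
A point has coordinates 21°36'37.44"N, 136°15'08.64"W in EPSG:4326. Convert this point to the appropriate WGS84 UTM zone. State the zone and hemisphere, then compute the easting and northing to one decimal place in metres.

Longitude -136.2524° lies in the 6° band [-138°, -132°), giving zone 8; latitude is north of the equator, so 8N.
Zone 8 central meridian λ₀ = 6×8 − 183 = -135°; Δλ = -1.2524°.
Transverse Mercator on WGS84 with k₀ = 0.9996 gives E = 370368.514 m, N = 2390226.564 m.

Zone 8N: E 370368.5 m, N 2390226.6 m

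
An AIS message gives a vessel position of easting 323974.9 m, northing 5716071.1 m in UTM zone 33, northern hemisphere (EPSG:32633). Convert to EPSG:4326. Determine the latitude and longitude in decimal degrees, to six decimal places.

lat 51.568200°, lon 12.460100°

Zone 33N: λ₀ = 15°, k₀ = 0.9996, false easting 500000 m.
Meridian distance M = (N − FN)/k₀ = 5718358.4 m.
Inverse transverse Mercator on WGS84 gives φ = 51.56819969°, λ = 12.46009994°.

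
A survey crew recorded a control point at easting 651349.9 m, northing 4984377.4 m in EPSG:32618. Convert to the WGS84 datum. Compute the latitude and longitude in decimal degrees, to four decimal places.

Zone 18N: λ₀ = -75°, k₀ = 0.9996, false easting 500000 m.
Meridian distance M = (N − FN)/k₀ = 4986371.9 m.
Inverse transverse Mercator on WGS84 gives φ = 44.99670018°, λ = -73.07979955°.

lat 44.9967°, lon -73.0798°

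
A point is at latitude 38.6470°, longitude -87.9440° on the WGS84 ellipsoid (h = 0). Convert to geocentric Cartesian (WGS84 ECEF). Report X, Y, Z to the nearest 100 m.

X 178900 m, Y -4984700 m, Z 3961800 m

WGS84: a = 6378137 m, e² = 0.006694380; N(φ) = a/√(1−e²sin²φ) = 6386479.938 m.
X = (N+h)·cosφ·cosλ = 178947.052 m; Y = (N+h)·cosφ·sinλ = -4984683.712 m; Z = (N(1−e²)+h)·sinφ = 3961787.013 m.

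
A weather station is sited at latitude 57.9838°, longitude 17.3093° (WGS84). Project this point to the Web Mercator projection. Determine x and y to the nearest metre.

x 1926862 m, y 7963915 m

Web Mercator is spherical with R = a = 6378137 m.
x = R·λ = 6378137 × 0.302104276 = 1926862.462 m.
y = R·ln tan(π/4 + φ/2) = 6378137 × 1.248627176 = 7963915.191 m.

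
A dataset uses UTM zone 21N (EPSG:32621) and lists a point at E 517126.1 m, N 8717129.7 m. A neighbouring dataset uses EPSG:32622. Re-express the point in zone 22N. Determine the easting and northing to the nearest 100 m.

UTM 21N → geographic: φ = 78.52549990°, λ = -56.22879782°.
UTM 22N (λ₀ = -51°) forward: E = 384029.174 m, N = 8722206.600 m.

E 384000 m, N 8722200 m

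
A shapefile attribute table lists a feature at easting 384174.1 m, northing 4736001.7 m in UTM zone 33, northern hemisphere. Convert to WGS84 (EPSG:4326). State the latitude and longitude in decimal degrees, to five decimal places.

lat 42.76780°, lon 13.58430°

Zone 33N: λ₀ = 15°, k₀ = 0.9996, false easting 500000 m.
Meridian distance M = (N − FN)/k₀ = 4737896.9 m.
Inverse transverse Mercator on WGS84 gives φ = 42.76780031°, λ = 13.58429968°.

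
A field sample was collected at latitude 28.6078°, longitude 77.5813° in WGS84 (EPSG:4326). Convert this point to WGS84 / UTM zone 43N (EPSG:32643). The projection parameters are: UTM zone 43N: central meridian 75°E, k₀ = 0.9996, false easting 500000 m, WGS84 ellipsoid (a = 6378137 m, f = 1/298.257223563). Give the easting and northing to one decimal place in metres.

E 752408.2 m, N 3167258.1 m

Zone 43 central meridian λ₀ = 6×43 − 183 = 75°; Δλ = +2.5813°.
Transverse Mercator on WGS84 with k₀ = 0.9996 gives E = 752408.193 m, N = 3167258.077 m.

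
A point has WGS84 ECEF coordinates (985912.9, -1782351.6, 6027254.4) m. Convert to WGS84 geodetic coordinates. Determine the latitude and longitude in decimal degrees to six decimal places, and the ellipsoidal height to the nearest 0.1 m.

λ = atan2(Y, X) = -61.05069914°; p = √(X²+Y²) = 2036860.7 m.
Bowring's method on WGS84 (a = 6378137 m, b = 6356752.314 m) gives φ = 71.44410042°, h = 3187.721 m.

lat 71.444100°, lon -61.050699°, h 3187.7 m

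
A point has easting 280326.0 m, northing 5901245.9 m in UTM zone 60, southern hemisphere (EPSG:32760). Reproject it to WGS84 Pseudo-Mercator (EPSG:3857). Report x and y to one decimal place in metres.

x 19428702.1 m, y -4440403.1 m

Unproject from UTM 60S (λ₀ = 177°) → φ = -37.00929968°, λ = 174.53100048°.
Web Mercator (R = 6378137 m): x = 19428702.101 m, y = -4440403.122 m.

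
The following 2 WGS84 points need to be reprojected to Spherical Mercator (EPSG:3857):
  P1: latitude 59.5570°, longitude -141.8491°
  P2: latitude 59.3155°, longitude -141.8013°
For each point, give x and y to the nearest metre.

Web Mercator: x = R·λ, y = R·ln tan(π/4+φ/2), R = 6378137 m.
P1 (59.5570°, -141.8491°) → (-15790569.581, 8301762.432) m.
P2 (59.3155°, -141.8013°) → (-15785248.510, 8248893.280) m.

P1: x -15790570 m, y 8301762 m; P2: x -15785249 m, y 8248893 m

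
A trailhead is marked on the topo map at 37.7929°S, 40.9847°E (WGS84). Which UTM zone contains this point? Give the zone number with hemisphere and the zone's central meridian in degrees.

UTM zone = ⌊(λ + 180)/6⌋ + 1; 40.9847° ∈ [36°, 42°) → zone 37.
Hemisphere: S (φ < 0).
Central meridian λ₀ = 6×37 − 183 = 39°.

Zone 37S, central meridian 39°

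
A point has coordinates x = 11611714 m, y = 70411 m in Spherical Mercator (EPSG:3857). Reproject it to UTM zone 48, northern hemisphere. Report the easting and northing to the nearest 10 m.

E 423200 m, N 69920 m

Web Mercator inverse (R = 6378137 m) → φ = 0.63249993°, λ = 104.30980161°.
UTM 48N forward: E = 423200.979 m, N = 69915.381 m.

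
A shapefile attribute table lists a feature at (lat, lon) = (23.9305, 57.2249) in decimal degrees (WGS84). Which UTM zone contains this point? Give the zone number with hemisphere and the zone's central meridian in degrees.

Zone 40N, central meridian 57°

UTM zone = ⌊(λ + 180)/6⌋ + 1; 57.2249° ∈ [54°, 60°) → zone 40.
Hemisphere: N (φ ≥ 0).
Central meridian λ₀ = 6×40 − 183 = 57°.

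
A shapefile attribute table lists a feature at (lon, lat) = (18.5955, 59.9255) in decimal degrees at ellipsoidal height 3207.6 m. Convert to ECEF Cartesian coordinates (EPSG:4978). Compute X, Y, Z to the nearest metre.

WGS84: a = 6378137 m, e² = 0.006694380; N(φ) = a/√(1−e²sin²φ) = 6394184.933 m.
X = (N+h)·cosφ·cosλ = 3038528.634 m; Y = (N+h)·cosφ·sinλ = 1022312.195 m; Z = (N(1−e²)+h)·sinφ = 5499098.153 m.

X 3038529 m, Y 1022312 m, Z 5499098 m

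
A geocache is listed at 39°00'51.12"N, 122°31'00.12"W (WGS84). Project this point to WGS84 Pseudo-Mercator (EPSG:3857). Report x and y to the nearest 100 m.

Web Mercator is spherical with R = a = 6378137 m.
x = R·λ = 6378137 × -2.138319804 = -13638496.658 m.
y = R·ln tan(π/4 + φ/2) = 6378137 × 0.740609022 = 4723705.805 m.

x -13638500 m, y 4723700 m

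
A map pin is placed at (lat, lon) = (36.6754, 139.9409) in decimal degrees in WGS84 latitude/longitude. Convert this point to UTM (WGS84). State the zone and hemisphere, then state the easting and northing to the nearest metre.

Zone 54N: E 405365 m, N 4059387 m

Longitude 139.9409° lies in the 6° band [138°, 144°), giving zone 54; latitude is north of the equator, so 54N.
Zone 54 central meridian λ₀ = 6×54 − 183 = 141°; Δλ = -1.0591°.
Transverse Mercator on WGS84 with k₀ = 0.9996 gives E = 405364.829 m, N = 4059386.872 m.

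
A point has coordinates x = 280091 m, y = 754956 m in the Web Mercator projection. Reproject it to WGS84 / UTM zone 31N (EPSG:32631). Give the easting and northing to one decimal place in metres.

Web Mercator inverse (R = 6378137 m) → φ = 6.76610404°, λ = 2.51610026°.
UTM 31N forward: E = 446525.984 m, N = 747919.210 m.

E 446526.0 m, N 747919.2 m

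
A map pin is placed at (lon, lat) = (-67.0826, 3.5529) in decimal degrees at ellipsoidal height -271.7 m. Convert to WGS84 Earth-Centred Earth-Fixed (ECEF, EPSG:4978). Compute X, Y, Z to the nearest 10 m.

X 2478820 m, Y -5863230 m, Z 392600 m

WGS84: a = 6378137 m, e² = 0.006694380; N(φ) = a/√(1−e²sin²φ) = 6378218.987 m.
X = (N+h)·cosφ·cosλ = 2478822.722 m; Y = (N+h)·cosφ·sinλ = -5863227.217 m; Z = (N(1−e²)+h)·sinφ = 392595.831 m.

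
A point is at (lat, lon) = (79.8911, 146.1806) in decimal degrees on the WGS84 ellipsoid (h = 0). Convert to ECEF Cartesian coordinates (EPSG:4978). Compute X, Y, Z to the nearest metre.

X -933099 m, Y 625113 m, Z 6257420 m

WGS84: a = 6378137 m, e² = 0.006694380; N(φ) = a/√(1−e²sin²φ) = 6398929.372 m.
X = (N+h)·cosφ·cosλ = -933098.505 m; Y = (N+h)·cosφ·sinλ = 625112.639 m; Z = (N(1−e²)+h)·sinφ = 6257420.068 m.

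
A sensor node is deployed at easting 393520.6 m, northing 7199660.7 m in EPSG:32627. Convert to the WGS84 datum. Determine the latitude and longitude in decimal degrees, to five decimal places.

Zone 27N: λ₀ = -21°, k₀ = 0.9996, false easting 500000 m.
Meridian distance M = (N − FN)/k₀ = 7202541.7 m.
Inverse transverse Mercator on WGS84 gives φ = 64.90409979°, λ = -23.25030010°.

lat 64.90410°, lon -23.25030°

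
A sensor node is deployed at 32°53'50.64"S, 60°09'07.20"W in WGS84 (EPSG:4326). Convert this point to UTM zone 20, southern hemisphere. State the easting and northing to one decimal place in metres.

Zone 20 central meridian λ₀ = 6×20 − 183 = -63°; Δλ = +2.8480°.
Transverse Mercator on WGS84 with k₀ = 0.9996 gives E = 766401.117 m, N = 6356489.301 m.

E 766401.1 m, N 6356489.3 m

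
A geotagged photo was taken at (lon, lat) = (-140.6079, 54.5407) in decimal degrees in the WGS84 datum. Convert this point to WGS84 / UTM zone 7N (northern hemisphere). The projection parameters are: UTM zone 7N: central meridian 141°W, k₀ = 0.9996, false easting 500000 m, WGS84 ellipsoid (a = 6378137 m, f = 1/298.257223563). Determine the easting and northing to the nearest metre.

Zone 7 central meridian λ₀ = 6×7 − 183 = -141°; Δλ = +0.3921°.
Transverse Mercator on WGS84 with k₀ = 0.9996 gives E = 525367.694 m, N = 6043753.624 m.

E 525368 m, N 6043754 m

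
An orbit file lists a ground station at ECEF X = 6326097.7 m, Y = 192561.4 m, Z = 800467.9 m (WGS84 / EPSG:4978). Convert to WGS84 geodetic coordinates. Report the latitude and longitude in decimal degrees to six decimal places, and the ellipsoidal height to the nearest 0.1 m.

λ = atan2(Y, X) = 1.74349977°; p = √(X²+Y²) = 6329027.7 m.
Bowring's method on WGS84 (a = 6378137 m, b = 6356752.314 m) gives φ = 7.25630036°, h = 1648.111 m.

lat 7.256300°, lon 1.743500°, h 1648.1 m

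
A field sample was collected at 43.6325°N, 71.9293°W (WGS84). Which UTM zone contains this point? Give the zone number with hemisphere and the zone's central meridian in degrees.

Zone 19N, central meridian -69°

UTM zone = ⌊(λ + 180)/6⌋ + 1; -71.9293° ∈ [-72°, -66°) → zone 19.
Hemisphere: N (φ ≥ 0).
Central meridian λ₀ = 6×19 − 183 = -69°.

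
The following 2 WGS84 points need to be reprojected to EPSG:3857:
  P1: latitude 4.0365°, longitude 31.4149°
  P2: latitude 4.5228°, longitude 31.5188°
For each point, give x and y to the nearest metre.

Web Mercator: x = R·λ, y = R·ln tan(π/4+φ/2), R = 6378137 m.
P1 (4.0365°, 31.4149°) → (3497090.671, 449713.284) m.
P2 (4.5228°, 31.5188°) → (3508656.766, 503999.483) m.

P1: x 3497091 m, y 449713 m; P2: x 3508657 m, y 503999 m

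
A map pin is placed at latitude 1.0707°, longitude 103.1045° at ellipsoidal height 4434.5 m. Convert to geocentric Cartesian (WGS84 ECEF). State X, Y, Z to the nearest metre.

X -1446855 m, Y 6215279 m, Z 118468 m

WGS84: a = 6378137 m, e² = 0.006694380; N(φ) = a/√(1−e²sin²φ) = 6378144.454 m.
X = (N+h)·cosφ·cosλ = -1446855.434 m; Y = (N+h)·cosφ·sinλ = 6215279.488 m; Z = (N(1−e²)+h)·sinφ = 118467.989 m.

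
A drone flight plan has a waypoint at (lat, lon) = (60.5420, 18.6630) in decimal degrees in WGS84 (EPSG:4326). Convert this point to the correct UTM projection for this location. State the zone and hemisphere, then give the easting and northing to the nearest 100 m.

Longitude 18.6630° lies in the 6° band [18°, 24°), giving zone 34; latitude is north of the equator, so 34N.
Zone 34 central meridian λ₀ = 6×34 − 183 = 21°; Δλ = -2.3370°.
Transverse Mercator on WGS84 with k₀ = 0.9996 gives E = 371803.972 m, N = 6714051.898 m.

Zone 34N: E 371800 m, N 6714100 m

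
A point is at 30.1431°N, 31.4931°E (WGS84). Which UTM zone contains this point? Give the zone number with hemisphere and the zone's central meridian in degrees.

UTM zone = ⌊(λ + 180)/6⌋ + 1; 31.4931° ∈ [30°, 36°) → zone 36.
Hemisphere: N (φ ≥ 0).
Central meridian λ₀ = 6×36 − 183 = 33°.

Zone 36N, central meridian 33°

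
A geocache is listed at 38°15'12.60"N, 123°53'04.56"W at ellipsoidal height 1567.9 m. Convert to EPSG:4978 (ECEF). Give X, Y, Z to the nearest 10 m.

WGS84: a = 6378137 m, e² = 0.006694380; N(φ) = a/√(1−e²sin²φ) = 6386336.578 m.
X = (N+h)·cosφ·cosλ = -2796690.878 m; Y = (N+h)·cosφ·sinλ = -4164332.471 m; Z = (N(1−e²)+h)·sinφ = 3928549.541 m.

X -2796690 m, Y -4164330 m, Z 3928550 m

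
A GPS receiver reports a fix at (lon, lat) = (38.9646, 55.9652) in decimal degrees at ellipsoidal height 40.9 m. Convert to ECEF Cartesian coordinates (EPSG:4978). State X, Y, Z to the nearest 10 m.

X 2782080 m, Y 2250040 m, Z 5262310 m

WGS84: a = 6378137 m, e² = 0.006694380; N(φ) = a/√(1−e²sin²φ) = 6392848.846 m.
X = (N+h)·cosφ·cosλ = 2782078.777 m; Y = (N+h)·cosφ·sinλ = 2250038.331 m; Z = (N(1−e²)+h)·sinφ = 5262308.458 m.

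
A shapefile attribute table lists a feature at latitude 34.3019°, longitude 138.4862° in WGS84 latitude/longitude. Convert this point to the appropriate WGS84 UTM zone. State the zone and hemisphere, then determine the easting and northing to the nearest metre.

Zone 54N: E 268653 m, N 3798492 m

Longitude 138.4862° lies in the 6° band [138°, 144°), giving zone 54; latitude is north of the equator, so 54N.
Zone 54 central meridian λ₀ = 6×54 − 183 = 141°; Δλ = -2.5138°.
Transverse Mercator on WGS84 with k₀ = 0.9996 gives E = 268653.203 m, N = 3798492.041 m.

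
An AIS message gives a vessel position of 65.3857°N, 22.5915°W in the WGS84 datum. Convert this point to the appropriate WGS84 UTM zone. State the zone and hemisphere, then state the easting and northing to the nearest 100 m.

Zone 27N: E 426000 m, N 7252400 m

Longitude -22.5915° lies in the 6° band [-24°, -18°), giving zone 27; latitude is north of the equator, so 27N.
Zone 27 central meridian λ₀ = 6×27 − 183 = -21°; Δλ = -1.5915°.
Transverse Mercator on WGS84 with k₀ = 0.9996 gives E = 426040.238 m, N = 7252375.125 m.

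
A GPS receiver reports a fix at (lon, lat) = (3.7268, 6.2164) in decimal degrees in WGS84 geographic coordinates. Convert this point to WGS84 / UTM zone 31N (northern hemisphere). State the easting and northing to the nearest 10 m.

Zone 31 central meridian λ₀ = 6×31 − 183 = 3°; Δλ = +0.7268°.
Transverse Mercator on WGS84 with k₀ = 0.9996 gives E = 580404.377 m, N = 687181.213 m.

E 580400 m, N 687180 m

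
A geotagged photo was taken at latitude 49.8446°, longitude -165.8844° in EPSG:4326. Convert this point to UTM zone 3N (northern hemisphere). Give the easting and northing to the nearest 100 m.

E 436400 m, N 5521700 m

Zone 3 central meridian λ₀ = 6×3 − 183 = -165°; Δλ = -0.8844°.
Transverse Mercator on WGS84 with k₀ = 0.9996 gives E = 436413.993 m, N = 5521727.944 m.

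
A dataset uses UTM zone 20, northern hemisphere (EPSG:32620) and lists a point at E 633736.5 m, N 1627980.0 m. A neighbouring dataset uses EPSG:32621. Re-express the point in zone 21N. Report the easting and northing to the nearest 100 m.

E -12700 m, N 1633000 m

UTM 20N → geographic: φ = 14.72229989°, λ = -61.75770017°.
UTM 21N (λ₀ = -57°) forward: E = -12659.120 m, N = 1633029.817 m.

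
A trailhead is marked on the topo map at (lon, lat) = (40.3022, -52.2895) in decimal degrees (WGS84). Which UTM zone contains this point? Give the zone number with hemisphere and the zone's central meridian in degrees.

Zone 37S, central meridian 39°

UTM zone = ⌊(λ + 180)/6⌋ + 1; 40.3022° ∈ [36°, 42°) → zone 37.
Hemisphere: S (φ < 0).
Central meridian λ₀ = 6×37 − 183 = 39°.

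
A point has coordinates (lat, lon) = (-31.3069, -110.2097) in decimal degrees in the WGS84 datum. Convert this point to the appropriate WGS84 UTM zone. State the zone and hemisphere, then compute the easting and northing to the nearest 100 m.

Longitude -110.2097° lies in the 6° band [-114°, -108°), giving zone 12; latitude is south of the equator, so 12S.
Zone 12 central meridian λ₀ = 6×12 − 183 = -111°; Δλ = +0.7903°.
Transverse Mercator on WGS84 with k₀ = 0.9996 gives E = 575205.226 m, N = 6536115.507 m.

Zone 12S: E 575200 m, N 6536100 m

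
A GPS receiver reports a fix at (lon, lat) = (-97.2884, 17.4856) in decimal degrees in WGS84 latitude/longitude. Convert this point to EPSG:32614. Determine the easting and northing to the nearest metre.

E 681735 m, N 1934092 m

Zone 14 central meridian λ₀ = 6×14 − 183 = -99°; Δλ = +1.7116°.
Transverse Mercator on WGS84 with k₀ = 0.9996 gives E = 681734.847 m, N = 1934091.605 m.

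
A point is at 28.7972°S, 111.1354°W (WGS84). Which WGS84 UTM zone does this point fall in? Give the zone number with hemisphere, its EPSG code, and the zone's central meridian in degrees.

UTM zone = ⌊(λ + 180)/6⌋ + 1; -111.1354° ∈ [-114°, -108°) → zone 12.
Hemisphere: S (φ < 0).
Central meridian λ₀ = 6×12 − 183 = -111°.
EPSG code: 32712.

Zone 12S (EPSG:32712), central meridian -111°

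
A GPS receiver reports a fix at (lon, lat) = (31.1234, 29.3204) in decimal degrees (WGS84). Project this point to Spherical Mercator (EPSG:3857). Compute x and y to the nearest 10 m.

x 3464640 m, y 3416490 m

Web Mercator is spherical with R = a = 6378137 m.
x = R·λ = 6378137 × 0.543205804 = 3464641.040 m.
y = R·ln tan(π/4 + φ/2) = 6378137 × 0.535656309 = 3416489.323 m.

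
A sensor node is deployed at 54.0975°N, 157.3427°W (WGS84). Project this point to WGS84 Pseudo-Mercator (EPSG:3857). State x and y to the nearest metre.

Web Mercator is spherical with R = a = 6378137 m.
x = R·λ = 6378137 × -2.746148169 = -17515309.244 m.
y = R·ln tan(π/4 + φ/2) = 6378137 × 1.127075711 = 7188643.294 m.

x -17515309 m, y 7188643 m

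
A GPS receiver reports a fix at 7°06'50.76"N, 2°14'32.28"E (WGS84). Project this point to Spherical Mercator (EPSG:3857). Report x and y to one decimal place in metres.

Web Mercator is spherical with R = a = 6378137 m.
x = R·λ = 6378137 × 0.039135518 = 249611.694 m.
y = R·ln tan(π/4 + φ/2) = 6378137 × 0.124484740 = 793980.728 m.

x 249611.7 m, y 793980.7 m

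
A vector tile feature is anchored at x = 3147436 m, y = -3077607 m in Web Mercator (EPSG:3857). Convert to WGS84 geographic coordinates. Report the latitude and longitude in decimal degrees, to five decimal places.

lat -26.63230°, lon 28.27390°

R = 6378137 m. λ = x/R = 28.27389865°.
φ = 2·arctan(exp(y/R)) − 90° = 2·arctan(0.61722) − 90° = -26.63229900°.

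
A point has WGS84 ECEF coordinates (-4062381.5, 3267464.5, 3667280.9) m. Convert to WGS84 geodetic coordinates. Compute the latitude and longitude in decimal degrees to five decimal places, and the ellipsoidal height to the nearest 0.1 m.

λ = atan2(Y, X) = 141.18949998°; p = √(X²+Y²) = 5213373.9 m.
Bowring's method on WGS84 (a = 6378137 m, b = 6356752.314 m) gives φ = 35.30519984°, h = 2992.468 m.

lat 35.30520°, lon 141.18950°, h 2992.5 m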